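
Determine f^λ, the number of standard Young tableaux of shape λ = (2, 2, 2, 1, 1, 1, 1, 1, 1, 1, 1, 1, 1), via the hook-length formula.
# SYT of shape (2, 2, 2, 1, 1, 1, 1, 1, 1, 1, 1, 1, 1) = 440

Hook-length formula: f^λ = n! / Π hook(c), product over all cells c of the Young diagram. For λ = (2, 2, 2, 1, 1, 1, 1, 1, 1, 1, 1, 1, 1), n = 16 boxes. Hook lengths by row (left-to-right, top-to-bottom): [14, 3]; [13, 2]; [12, 1]; [10]; [9]; [8]; [7]; [6]; [5]; [4]; [3]; [2]; [1]. Product of hooks = 47551795200. So f^λ = 16! / 47551795200 = 20922789888000 / 47551795200 = 440.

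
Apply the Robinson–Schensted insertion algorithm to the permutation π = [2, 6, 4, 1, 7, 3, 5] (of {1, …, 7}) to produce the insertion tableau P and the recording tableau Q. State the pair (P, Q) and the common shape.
P = [1, 3, 5] / [2, 4, 7] / [6];  Q = [1, 2, 5] / [3, 6, 7] / [4];  common shape = (3, 3, 1)

Row-insert the values π_1, π_2, … into P one at a time, bumping the leftmost entry strictly greater than the inserted value down to the next row. The recording tableau Q records, in position (i, j), the step at which that cell was added to P.
  Insert 2 (step 1): P = [2];  Q = [1]
  Insert 6 (step 2): P = [2, 6];  Q = [1, 2]
  Insert 4 (step 3): P = [2, 4] / [6];  Q = [1, 2] / [3]
  Insert 1 (step 4): P = [1, 4] / [2] / [6];  Q = [1, 2] / [3] / [4]
  Insert 7 (step 5): P = [1, 4, 7] / [2] / [6];  Q = [1, 2, 5] / [3] / [4]
  Insert 3 (step 6): P = [1, 3, 7] / [2, 4] / [6];  Q = [1, 2, 5] / [3, 6] / [4]
  Insert 5 (step 7): P = [1, 3, 5] / [2, 4, 7] / [6];  Q = [1, 2, 5] / [3, 6, 7] / [4]
Final shape: (3, 3, 1).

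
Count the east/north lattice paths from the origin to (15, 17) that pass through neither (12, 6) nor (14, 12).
Number of paths = 504137976

Inclusion–exclusion. Total paths: C(32, 15) = 565722720. Through P₁: C(18, 12)·C(14, 3) = 6757296. Through P₂: C(26, 14)·C(6, 1) = 57946200. Since P₁ is strictly southwest of P₂, a monotone path through both must visit P₁ then P₂; paths through both = C(18, 12)·C(8, 2)·C(6, 1) = 3118752. Avoid both = 565722720 − 6757296 − 57946200 + 3118752 = 504137976.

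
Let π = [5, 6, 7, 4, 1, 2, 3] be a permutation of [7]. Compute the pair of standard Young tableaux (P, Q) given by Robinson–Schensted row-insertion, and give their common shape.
P = [1, 2, 3] / [4, 6, 7] / [5];  Q = [1, 2, 3] / [4, 6, 7] / [5];  common shape = (3, 3, 1)

Row-insert the values π_1, π_2, … into P one at a time, bumping the leftmost entry strictly greater than the inserted value down to the next row. The recording tableau Q records, in position (i, j), the step at which that cell was added to P.
  Insert 5 (step 1): P = [5];  Q = [1]
  Insert 6 (step 2): P = [5, 6];  Q = [1, 2]
  Insert 7 (step 3): P = [5, 6, 7];  Q = [1, 2, 3]
  Insert 4 (step 4): P = [4, 6, 7] / [5];  Q = [1, 2, 3] / [4]
  Insert 1 (step 5): P = [1, 6, 7] / [4] / [5];  Q = [1, 2, 3] / [4] / [5]
  Insert 2 (step 6): P = [1, 2, 7] / [4, 6] / [5];  Q = [1, 2, 3] / [4, 6] / [5]
  Insert 3 (step 7): P = [1, 2, 3] / [4, 6, 7] / [5];  Q = [1, 2, 3] / [4, 6, 7] / [5]
Final shape: (3, 3, 1).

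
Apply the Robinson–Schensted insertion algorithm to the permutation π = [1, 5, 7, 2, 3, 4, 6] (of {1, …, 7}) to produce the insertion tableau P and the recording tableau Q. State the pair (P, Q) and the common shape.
P = [1, 2, 3, 4, 6] / [5, 7];  Q = [1, 2, 3, 6, 7] / [4, 5];  common shape = (5, 2)

Row-insert the values π_1, π_2, … into P one at a time, bumping the leftmost entry strictly greater than the inserted value down to the next row. The recording tableau Q records, in position (i, j), the step at which that cell was added to P.
  Insert 1 (step 1): P = [1];  Q = [1]
  Insert 5 (step 2): P = [1, 5];  Q = [1, 2]
  Insert 7 (step 3): P = [1, 5, 7];  Q = [1, 2, 3]
  Insert 2 (step 4): P = [1, 2, 7] / [5];  Q = [1, 2, 3] / [4]
  Insert 3 (step 5): P = [1, 2, 3] / [5, 7];  Q = [1, 2, 3] / [4, 5]
  Insert 4 (step 6): P = [1, 2, 3, 4] / [5, 7];  Q = [1, 2, 3, 6] / [4, 5]
  Insert 6 (step 7): P = [1, 2, 3, 4, 6] / [5, 7];  Q = [1, 2, 3, 6, 7] / [4, 5]
Final shape: (5, 2).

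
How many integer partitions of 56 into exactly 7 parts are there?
p(56, 7 parts) = 16475

Partitions of n into exactly k parts are in bijection with partitions of n − k into at most k parts (subtract 1 from each part). So p(56, exactly 7) = p(49, parts ≤ 7). Computing via the recurrence p(m, j) = p(m, j−1) + p(m−j, j) gives 16475.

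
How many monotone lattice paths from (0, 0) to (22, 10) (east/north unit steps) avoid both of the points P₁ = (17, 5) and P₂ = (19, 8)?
Number of paths = 38308722

Inclusion–exclusion. Total paths: C(32, 22) = 64512240. Through P₁: C(22, 17)·C(10, 5) = 6636168. Through P₂: C(27, 19)·C(5, 3) = 22200750. Since P₁ is strictly southwest of P₂, a monotone path through both must visit P₁ then P₂; paths through both = C(22, 17)·C(5, 2)·C(5, 3) = 2633400. Avoid both = 64512240 − 6636168 − 22200750 + 2633400 = 38308722.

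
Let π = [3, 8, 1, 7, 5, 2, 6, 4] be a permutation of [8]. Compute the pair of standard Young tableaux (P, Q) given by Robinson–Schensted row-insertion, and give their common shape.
P = [1, 2, 4] / [3, 5, 6] / [7] / [8];  Q = [1, 2, 7] / [3, 4, 8] / [5] / [6];  common shape = (3, 3, 1, 1)

Row-insert the values π_1, π_2, … into P one at a time, bumping the leftmost entry strictly greater than the inserted value down to the next row. The recording tableau Q records, in position (i, j), the step at which that cell was added to P.
  Insert 3 (step 1): P = [3];  Q = [1]
  Insert 8 (step 2): P = [3, 8];  Q = [1, 2]
  Insert 1 (step 3): P = [1, 8] / [3];  Q = [1, 2] / [3]
  Insert 7 (step 4): P = [1, 7] / [3, 8];  Q = [1, 2] / [3, 4]
  Insert 5 (step 5): P = [1, 5] / [3, 7] / [8];  Q = [1, 2] / [3, 4] / [5]
  Insert 2 (step 6): P = [1, 2] / [3, 5] / [7] / [8];  Q = [1, 2] / [3, 4] / [5] / [6]
  Insert 6 (step 7): P = [1, 2, 6] / [3, 5] / [7] / [8];  Q = [1, 2, 7] / [3, 4] / [5] / [6]
  Insert 4 (step 8): P = [1, 2, 4] / [3, 5, 6] / [7] / [8];  Q = [1, 2, 7] / [3, 4, 8] / [5] / [6]
Final shape: (3, 3, 1, 1).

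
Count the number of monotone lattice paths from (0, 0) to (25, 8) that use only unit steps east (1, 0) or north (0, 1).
Number of paths = 13884156

A monotone lattice path from (0, 0) to (25, 8) consists of 25 east steps and 8 north steps in some order, so it is determined by which 25 of the 33 steps are east. The count is C(33, 25) = 13884156.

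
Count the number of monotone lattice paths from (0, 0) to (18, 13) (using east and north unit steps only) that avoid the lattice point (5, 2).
Number of paths = 153834051

Total paths from (0, 0) to (18, 13): C(31, 18) = 206253075. Paths through (5, 2): (paths (0, 0) → (5, 2)) × (paths (5, 2) → (18, 13)) = C(7, 5) · C(24, 13) = 21 · 2496144 = 52419024. Avoidance count = 206253075 − 52419024 = 153834051.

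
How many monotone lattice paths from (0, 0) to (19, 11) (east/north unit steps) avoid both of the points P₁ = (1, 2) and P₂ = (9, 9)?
Number of paths = 38632035

Inclusion–exclusion. Total paths: C(30, 19) = 54627300. Through P₁: C(3, 1)·C(27, 18) = 14060475. Through P₂: C(18, 9)·C(12, 10) = 3208920. Since P₁ is strictly southwest of P₂, a monotone path through both must visit P₁ then P₂; paths through both = C(3, 1)·C(15, 8)·C(12, 10) = 1274130. Avoid both = 54627300 − 14060475 − 3208920 + 1274130 = 38632035.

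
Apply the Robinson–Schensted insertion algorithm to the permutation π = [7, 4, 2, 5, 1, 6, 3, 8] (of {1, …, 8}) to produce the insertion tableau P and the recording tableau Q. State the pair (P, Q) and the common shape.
P = [1, 3, 6, 8] / [2, 5] / [4] / [7];  Q = [1, 4, 6, 8] / [2, 7] / [3] / [5];  common shape = (4, 2, 1, 1)

Row-insert the values π_1, π_2, … into P one at a time, bumping the leftmost entry strictly greater than the inserted value down to the next row. The recording tableau Q records, in position (i, j), the step at which that cell was added to P.
  Insert 7 (step 1): P = [7];  Q = [1]
  Insert 4 (step 2): P = [4] / [7];  Q = [1] / [2]
  Insert 2 (step 3): P = [2] / [4] / [7];  Q = [1] / [2] / [3]
  Insert 5 (step 4): P = [2, 5] / [4] / [7];  Q = [1, 4] / [2] / [3]
  Insert 1 (step 5): P = [1, 5] / [2] / [4] / [7];  Q = [1, 4] / [2] / [3] / [5]
  Insert 6 (step 6): P = [1, 5, 6] / [2] / [4] / [7];  Q = [1, 4, 6] / [2] / [3] / [5]
  Insert 3 (step 7): P = [1, 3, 6] / [2, 5] / [4] / [7];  Q = [1, 4, 6] / [2, 7] / [3] / [5]
  Insert 8 (step 8): P = [1, 3, 6, 8] / [2, 5] / [4] / [7];  Q = [1, 4, 6, 8] / [2, 7] / [3] / [5]
Final shape: (4, 2, 1, 1).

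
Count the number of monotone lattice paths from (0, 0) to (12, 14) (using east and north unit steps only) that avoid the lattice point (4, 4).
Number of paths = 6594640

Total paths from (0, 0) to (12, 14): C(26, 12) = 9657700. Paths through (4, 4): (paths (0, 0) → (4, 4)) × (paths (4, 4) → (12, 14)) = C(8, 4) · C(18, 8) = 70 · 43758 = 3063060. Avoidance count = 9657700 − 3063060 = 6594640.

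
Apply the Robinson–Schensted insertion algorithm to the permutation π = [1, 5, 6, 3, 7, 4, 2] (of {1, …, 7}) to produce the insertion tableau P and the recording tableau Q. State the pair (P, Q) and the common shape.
P = [1, 2, 4, 7] / [3, 6] / [5];  Q = [1, 2, 3, 5] / [4, 6] / [7];  common shape = (4, 2, 1)

Row-insert the values π_1, π_2, … into P one at a time, bumping the leftmost entry strictly greater than the inserted value down to the next row. The recording tableau Q records, in position (i, j), the step at which that cell was added to P.
  Insert 1 (step 1): P = [1];  Q = [1]
  Insert 5 (step 2): P = [1, 5];  Q = [1, 2]
  Insert 6 (step 3): P = [1, 5, 6];  Q = [1, 2, 3]
  Insert 3 (step 4): P = [1, 3, 6] / [5];  Q = [1, 2, 3] / [4]
  Insert 7 (step 5): P = [1, 3, 6, 7] / [5];  Q = [1, 2, 3, 5] / [4]
  Insert 4 (step 6): P = [1, 3, 4, 7] / [5, 6];  Q = [1, 2, 3, 5] / [4, 6]
  Insert 2 (step 7): P = [1, 2, 4, 7] / [3, 6] / [5];  Q = [1, 2, 3, 5] / [4, 6] / [7]
Final shape: (4, 2, 1).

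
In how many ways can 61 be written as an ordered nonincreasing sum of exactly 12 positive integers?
p(61, 12 parts) = 85067

Partitions of n into exactly k parts are in bijection with partitions of n − k into at most k parts (subtract 1 from each part). So p(61, exactly 12) = p(49, parts ≤ 12). Computing via the recurrence p(m, j) = p(m, j−1) + p(m−j, j) gives 85067.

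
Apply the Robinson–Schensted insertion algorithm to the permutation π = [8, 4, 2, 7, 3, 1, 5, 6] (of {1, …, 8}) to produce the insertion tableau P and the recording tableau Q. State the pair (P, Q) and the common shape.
P = [1, 3, 5, 6] / [2, 7] / [4] / [8];  Q = [1, 4, 7, 8] / [2, 5] / [3] / [6];  common shape = (4, 2, 1, 1)

Row-insert the values π_1, π_2, … into P one at a time, bumping the leftmost entry strictly greater than the inserted value down to the next row. The recording tableau Q records, in position (i, j), the step at which that cell was added to P.
  Insert 8 (step 1): P = [8];  Q = [1]
  Insert 4 (step 2): P = [4] / [8];  Q = [1] / [2]
  Insert 2 (step 3): P = [2] / [4] / [8];  Q = [1] / [2] / [3]
  Insert 7 (step 4): P = [2, 7] / [4] / [8];  Q = [1, 4] / [2] / [3]
  Insert 3 (step 5): P = [2, 3] / [4, 7] / [8];  Q = [1, 4] / [2, 5] / [3]
  Insert 1 (step 6): P = [1, 3] / [2, 7] / [4] / [8];  Q = [1, 4] / [2, 5] / [3] / [6]
  Insert 5 (step 7): P = [1, 3, 5] / [2, 7] / [4] / [8];  Q = [1, 4, 7] / [2, 5] / [3] / [6]
  Insert 6 (step 8): P = [1, 3, 5, 6] / [2, 7] / [4] / [8];  Q = [1, 4, 7, 8] / [2, 5] / [3] / [6]
Final shape: (4, 2, 1, 1).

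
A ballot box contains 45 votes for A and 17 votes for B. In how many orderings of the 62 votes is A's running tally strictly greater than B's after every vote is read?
Strict-lead orderings = 334027589489580

Total orderings of the 62 votes with 45 for A: C(62, 45) = 739632519584070. By the Bertrand ballot formula (Cycle Lemma / reflection principle), the number of orderings in which A is strictly ahead of B throughout is (p − q)/(p + q) · C(p + q, p) = (45 − 17)/(45 + 17) · 739632519584070 = 334027589489580.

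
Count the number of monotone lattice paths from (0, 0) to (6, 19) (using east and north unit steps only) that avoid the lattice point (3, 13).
Number of paths = 130060

Total paths from (0, 0) to (6, 19): C(25, 6) = 177100. Paths through (3, 13): (paths (0, 0) → (3, 13)) × (paths (3, 13) → (6, 19)) = C(16, 3) · C(9, 3) = 560 · 84 = 47040. Avoidance count = 177100 − 47040 = 130060.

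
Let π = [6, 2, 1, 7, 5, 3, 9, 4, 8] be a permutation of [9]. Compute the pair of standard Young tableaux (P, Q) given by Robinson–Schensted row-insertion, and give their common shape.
P = [1, 3, 4, 8] / [2, 5, 9] / [6, 7];  Q = [1, 4, 7, 9] / [2, 5, 8] / [3, 6];  common shape = (4, 3, 2)

Row-insert the values π_1, π_2, … into P one at a time, bumping the leftmost entry strictly greater than the inserted value down to the next row. The recording tableau Q records, in position (i, j), the step at which that cell was added to P.
  Insert 6 (step 1): P = [6];  Q = [1]
  Insert 2 (step 2): P = [2] / [6];  Q = [1] / [2]
  Insert 1 (step 3): P = [1] / [2] / [6];  Q = [1] / [2] / [3]
  Insert 7 (step 4): P = [1, 7] / [2] / [6];  Q = [1, 4] / [2] / [3]
  Insert 5 (step 5): P = [1, 5] / [2, 7] / [6];  Q = [1, 4] / [2, 5] / [3]
  Insert 3 (step 6): P = [1, 3] / [2, 5] / [6, 7];  Q = [1, 4] / [2, 5] / [3, 6]
  Insert 9 (step 7): P = [1, 3, 9] / [2, 5] / [6, 7];  Q = [1, 4, 7] / [2, 5] / [3, 6]
  Insert 4 (step 8): P = [1, 3, 4] / [2, 5, 9] / [6, 7];  Q = [1, 4, 7] / [2, 5, 8] / [3, 6]
  Insert 8 (step 9): P = [1, 3, 4, 8] / [2, 5, 9] / [6, 7];  Q = [1, 4, 7, 9] / [2, 5, 8] / [3, 6]
Final shape: (4, 3, 2).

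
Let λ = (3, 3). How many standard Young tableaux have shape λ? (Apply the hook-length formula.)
# SYT of shape (3, 3) = 5

Hook-length formula: f^λ = n! / Π hook(c), product over all cells c of the Young diagram. For λ = (3, 3), n = 6 boxes. Hook lengths by row (left-to-right, top-to-bottom): [4, 3, 2]; [3, 2, 1]. Product of hooks = 144. So f^λ = 6! / 144 = 720 / 144 = 5.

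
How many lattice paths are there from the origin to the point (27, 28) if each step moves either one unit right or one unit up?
Number of paths = 3824345300380220

A monotone lattice path from (0, 0) to (27, 28) consists of 27 east steps and 28 north steps in some order, so it is determined by which 27 of the 55 steps are east. The count is C(55, 27) = 3824345300380220.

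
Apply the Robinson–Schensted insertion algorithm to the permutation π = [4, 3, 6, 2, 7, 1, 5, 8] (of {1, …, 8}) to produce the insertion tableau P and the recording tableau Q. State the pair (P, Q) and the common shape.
P = [1, 5, 7, 8] / [2, 6] / [3] / [4];  Q = [1, 3, 5, 8] / [2, 7] / [4] / [6];  common shape = (4, 2, 1, 1)

Row-insert the values π_1, π_2, … into P one at a time, bumping the leftmost entry strictly greater than the inserted value down to the next row. The recording tableau Q records, in position (i, j), the step at which that cell was added to P.
  Insert 4 (step 1): P = [4];  Q = [1]
  Insert 3 (step 2): P = [3] / [4];  Q = [1] / [2]
  Insert 6 (step 3): P = [3, 6] / [4];  Q = [1, 3] / [2]
  Insert 2 (step 4): P = [2, 6] / [3] / [4];  Q = [1, 3] / [2] / [4]
  Insert 7 (step 5): P = [2, 6, 7] / [3] / [4];  Q = [1, 3, 5] / [2] / [4]
  Insert 1 (step 6): P = [1, 6, 7] / [2] / [3] / [4];  Q = [1, 3, 5] / [2] / [4] / [6]
  Insert 5 (step 7): P = [1, 5, 7] / [2, 6] / [3] / [4];  Q = [1, 3, 5] / [2, 7] / [4] / [6]
  Insert 8 (step 8): P = [1, 5, 7, 8] / [2, 6] / [3] / [4];  Q = [1, 3, 5, 8] / [2, 7] / [4] / [6]
Final shape: (4, 2, 1, 1).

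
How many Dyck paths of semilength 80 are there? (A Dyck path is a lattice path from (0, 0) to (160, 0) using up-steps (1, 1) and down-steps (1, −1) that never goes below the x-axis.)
C_80 = 1136359577947336271931632877004667456667613940

These Dyck paths are counted by the Catalan number C_n = (1/(n + 1)) · C(2n, n). For n = 80: C_80 = (1/81) · C(160, 80) = 92045125813734238026462263037378063990076729140/81 = 1136359577947336271931632877004667456667613940.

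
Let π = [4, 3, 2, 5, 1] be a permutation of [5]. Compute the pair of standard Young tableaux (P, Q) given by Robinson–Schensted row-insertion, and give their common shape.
P = [1, 5] / [2] / [3] / [4];  Q = [1, 4] / [2] / [3] / [5];  common shape = (2, 1, 1, 1)

Row-insert the values π_1, π_2, … into P one at a time, bumping the leftmost entry strictly greater than the inserted value down to the next row. The recording tableau Q records, in position (i, j), the step at which that cell was added to P.
  Insert 4 (step 1): P = [4];  Q = [1]
  Insert 3 (step 2): P = [3] / [4];  Q = [1] / [2]
  Insert 2 (step 3): P = [2] / [3] / [4];  Q = [1] / [2] / [3]
  Insert 5 (step 4): P = [2, 5] / [3] / [4];  Q = [1, 4] / [2] / [3]
  Insert 1 (step 5): P = [1, 5] / [2] / [3] / [4];  Q = [1, 4] / [2] / [3] / [5]
Final shape: (2, 1, 1, 1).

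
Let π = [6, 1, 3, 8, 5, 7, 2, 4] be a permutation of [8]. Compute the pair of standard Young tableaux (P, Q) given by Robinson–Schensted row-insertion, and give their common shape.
P = [1, 2, 4, 7] / [3, 5] / [6, 8];  Q = [1, 3, 4, 6] / [2, 5] / [7, 8];  common shape = (4, 2, 2)

Row-insert the values π_1, π_2, … into P one at a time, bumping the leftmost entry strictly greater than the inserted value down to the next row. The recording tableau Q records, in position (i, j), the step at which that cell was added to P.
  Insert 6 (step 1): P = [6];  Q = [1]
  Insert 1 (step 2): P = [1] / [6];  Q = [1] / [2]
  Insert 3 (step 3): P = [1, 3] / [6];  Q = [1, 3] / [2]
  Insert 8 (step 4): P = [1, 3, 8] / [6];  Q = [1, 3, 4] / [2]
  Insert 5 (step 5): P = [1, 3, 5] / [6, 8];  Q = [1, 3, 4] / [2, 5]
  Insert 7 (step 6): P = [1, 3, 5, 7] / [6, 8];  Q = [1, 3, 4, 6] / [2, 5]
  Insert 2 (step 7): P = [1, 2, 5, 7] / [3, 8] / [6];  Q = [1, 3, 4, 6] / [2, 5] / [7]
  Insert 4 (step 8): P = [1, 2, 4, 7] / [3, 5] / [6, 8];  Q = [1, 3, 4, 6] / [2, 5] / [7, 8]
Final shape: (4, 2, 2).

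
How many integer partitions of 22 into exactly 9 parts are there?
p(22, 9 parts) = 94

Partitions of n into exactly k parts are in bijection with partitions of n − k into at most k parts (subtract 1 from each part). So p(22, exactly 9) = p(13, parts ≤ 9). Computing via the recurrence p(m, j) = p(m, j−1) + p(m−j, j) gives 94.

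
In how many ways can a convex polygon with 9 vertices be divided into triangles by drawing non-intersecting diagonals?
C_7 = 429

These polygon triangulations are counted by the Catalan number C_n = (1/(n + 1)) · C(2n, n). For n = 7: C_7 = (1/8) · C(14, 7) = 3432/8 = 429.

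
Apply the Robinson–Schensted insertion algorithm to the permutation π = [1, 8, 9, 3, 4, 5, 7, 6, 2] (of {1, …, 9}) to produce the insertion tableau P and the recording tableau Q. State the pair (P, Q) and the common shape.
P = [1, 2, 4, 5, 6] / [3, 9] / [7] / [8];  Q = [1, 2, 3, 6, 7] / [4, 5] / [8] / [9];  common shape = (5, 2, 1, 1)

Row-insert the values π_1, π_2, … into P one at a time, bumping the leftmost entry strictly greater than the inserted value down to the next row. The recording tableau Q records, in position (i, j), the step at which that cell was added to P.
  Insert 1 (step 1): P = [1];  Q = [1]
  Insert 8 (step 2): P = [1, 8];  Q = [1, 2]
  Insert 9 (step 3): P = [1, 8, 9];  Q = [1, 2, 3]
  Insert 3 (step 4): P = [1, 3, 9] / [8];  Q = [1, 2, 3] / [4]
  Insert 4 (step 5): P = [1, 3, 4] / [8, 9];  Q = [1, 2, 3] / [4, 5]
  Insert 5 (step 6): P = [1, 3, 4, 5] / [8, 9];  Q = [1, 2, 3, 6] / [4, 5]
  Insert 7 (step 7): P = [1, 3, 4, 5, 7] / [8, 9];  Q = [1, 2, 3, 6, 7] / [4, 5]
  Insert 6 (step 8): P = [1, 3, 4, 5, 6] / [7, 9] / [8];  Q = [1, 2, 3, 6, 7] / [4, 5] / [8]
  Insert 2 (step 9): P = [1, 2, 4, 5, 6] / [3, 9] / [7] / [8];  Q = [1, 2, 3, 6, 7] / [4, 5] / [8] / [9]
Final shape: (5, 2, 1, 1).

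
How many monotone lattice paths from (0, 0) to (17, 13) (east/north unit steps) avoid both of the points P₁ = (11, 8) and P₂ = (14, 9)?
Number of paths = 66820796

Inclusion–exclusion. Total paths: C(30, 17) = 119759850. Through P₁: C(19, 11)·C(11, 6) = 34918884. Through P₂: C(23, 14)·C(7, 3) = 28601650. Since P₁ is strictly southwest of P₂, a monotone path through both must visit P₁ then P₂; paths through both = C(19, 11)·C(4, 3)·C(7, 3) = 10581480. Avoid both = 119759850 − 34918884 − 28601650 + 10581480 = 66820796.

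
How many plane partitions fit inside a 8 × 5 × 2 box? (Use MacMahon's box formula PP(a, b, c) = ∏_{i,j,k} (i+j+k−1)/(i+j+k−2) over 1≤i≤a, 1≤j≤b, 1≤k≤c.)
PP(8, 5, 2) = 429429

Evaluate the triple product over i = 1..8, j = 1..5, k = 1..2. The factors are (2/1) · (3/2) · (3/2) · (4/3) · (4/3) · (5/4) · (5/4) · (6/5) · … (80 factors total). The numerators and denominators telescope so the product is an integer; carrying out the multiplication exactly gives PP(8, 5, 2) = 429429.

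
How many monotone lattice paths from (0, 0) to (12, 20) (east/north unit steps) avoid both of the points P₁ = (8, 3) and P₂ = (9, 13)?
Number of paths = 165332715

Inclusion–exclusion. Total paths: C(32, 12) = 225792840. Through P₁: C(11, 8)·C(21, 4) = 987525. Through P₂: C(22, 9)·C(10, 3) = 59690400. Since P₁ is strictly southwest of P₂, a monotone path through both must visit P₁ then P₂; paths through both = C(11, 8)·C(11, 1)·C(10, 3) = 217800. Avoid both = 225792840 − 987525 − 59690400 + 217800 = 165332715.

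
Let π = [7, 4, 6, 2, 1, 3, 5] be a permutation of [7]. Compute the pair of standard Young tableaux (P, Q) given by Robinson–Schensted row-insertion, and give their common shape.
P = [1, 3, 5] / [2, 6] / [4] / [7];  Q = [1, 3, 7] / [2, 6] / [4] / [5];  common shape = (3, 2, 1, 1)

Row-insert the values π_1, π_2, … into P one at a time, bumping the leftmost entry strictly greater than the inserted value down to the next row. The recording tableau Q records, in position (i, j), the step at which that cell was added to P.
  Insert 7 (step 1): P = [7];  Q = [1]
  Insert 4 (step 2): P = [4] / [7];  Q = [1] / [2]
  Insert 6 (step 3): P = [4, 6] / [7];  Q = [1, 3] / [2]
  Insert 2 (step 4): P = [2, 6] / [4] / [7];  Q = [1, 3] / [2] / [4]
  Insert 1 (step 5): P = [1, 6] / [2] / [4] / [7];  Q = [1, 3] / [2] / [4] / [5]
  Insert 3 (step 6): P = [1, 3] / [2, 6] / [4] / [7];  Q = [1, 3] / [2, 6] / [4] / [5]
  Insert 5 (step 7): P = [1, 3, 5] / [2, 6] / [4] / [7];  Q = [1, 3, 7] / [2, 6] / [4] / [5]
Final shape: (3, 2, 1, 1).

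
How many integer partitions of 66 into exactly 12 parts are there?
p(66, 12 parts) = 163540

Partitions of n into exactly k parts are in bijection with partitions of n − k into at most k parts (subtract 1 from each part). So p(66, exactly 12) = p(54, parts ≤ 12). Computing via the recurrence p(m, j) = p(m, j−1) + p(m−j, j) gives 163540.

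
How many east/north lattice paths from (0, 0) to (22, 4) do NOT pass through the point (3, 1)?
Number of paths = 8790

Total paths from (0, 0) to (22, 4): C(26, 22) = 14950. Paths through (3, 1): (paths (0, 0) → (3, 1)) × (paths (3, 1) → (22, 4)) = C(4, 3) · C(22, 19) = 4 · 1540 = 6160. Avoidance count = 14950 − 6160 = 8790.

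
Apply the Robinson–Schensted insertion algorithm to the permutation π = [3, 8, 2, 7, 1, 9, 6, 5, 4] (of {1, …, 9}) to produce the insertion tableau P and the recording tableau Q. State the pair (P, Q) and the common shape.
P = [1, 4, 9] / [2, 5] / [3, 6] / [7] / [8];  Q = [1, 2, 6] / [3, 4] / [5, 7] / [8] / [9];  common shape = (3, 2, 2, 1, 1)

Row-insert the values π_1, π_2, … into P one at a time, bumping the leftmost entry strictly greater than the inserted value down to the next row. The recording tableau Q records, in position (i, j), the step at which that cell was added to P.
  Insert 3 (step 1): P = [3];  Q = [1]
  Insert 8 (step 2): P = [3, 8];  Q = [1, 2]
  Insert 2 (step 3): P = [2, 8] / [3];  Q = [1, 2] / [3]
  Insert 7 (step 4): P = [2, 7] / [3, 8];  Q = [1, 2] / [3, 4]
  Insert 1 (step 5): P = [1, 7] / [2, 8] / [3];  Q = [1, 2] / [3, 4] / [5]
  Insert 9 (step 6): P = [1, 7, 9] / [2, 8] / [3];  Q = [1, 2, 6] / [3, 4] / [5]
  Insert 6 (step 7): P = [1, 6, 9] / [2, 7] / [3, 8];  Q = [1, 2, 6] / [3, 4] / [5, 7]
  Insert 5 (step 8): P = [1, 5, 9] / [2, 6] / [3, 7] / [8];  Q = [1, 2, 6] / [3, 4] / [5, 7] / [8]
  Insert 4 (step 9): P = [1, 4, 9] / [2, 5] / [3, 6] / [7] / [8];  Q = [1, 2, 6] / [3, 4] / [5, 7] / [8] / [9]
Final shape: (3, 2, 2, 1, 1).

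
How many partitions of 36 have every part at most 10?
p(36, parts ≤ 10) = 9418

Use the recurrence p(n, m) = p(n, m−1) + p(n−m, m): either the largest part is < m (count p(n, m−1)) or the largest part is exactly m (remove one copy of m, count p(n−m, m)). With p(0, ·) = 1 this gives p(36, parts ≤ 10) = 9418. (By conjugating Young diagrams, this also counts partitions of 36 into at most 10 parts.)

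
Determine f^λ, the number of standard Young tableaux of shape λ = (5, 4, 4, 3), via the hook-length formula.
# SYT of shape (5, 4, 4, 3) = 180180

Hook-length formula: f^λ = n! / Π hook(c), product over all cells c of the Young diagram. For λ = (5, 4, 4, 3), n = 16 boxes. Hook lengths by row (left-to-right, top-to-bottom): [8, 7, 6, 4, 1]; [6, 5, 4, 2]; [5, 4, 3, 1]; [3, 2, 1]. Product of hooks = 116121600. So f^λ = 16! / 116121600 = 20922789888000 / 116121600 = 180180.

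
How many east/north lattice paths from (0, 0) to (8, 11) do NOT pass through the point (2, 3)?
Number of paths = 45552

Total paths from (0, 0) to (8, 11): C(19, 8) = 75582. Paths through (2, 3): (paths (0, 0) → (2, 3)) × (paths (2, 3) → (8, 11)) = C(5, 2) · C(14, 6) = 10 · 3003 = 30030. Avoidance count = 75582 − 30030 = 45552.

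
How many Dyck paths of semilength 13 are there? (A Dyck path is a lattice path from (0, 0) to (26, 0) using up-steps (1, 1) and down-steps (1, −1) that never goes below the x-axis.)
C_13 = 742900

These Dyck paths are counted by the Catalan number C_n = (1/(n + 1)) · C(2n, n). For n = 13: C_13 = (1/14) · C(26, 13) = 10400600/14 = 742900.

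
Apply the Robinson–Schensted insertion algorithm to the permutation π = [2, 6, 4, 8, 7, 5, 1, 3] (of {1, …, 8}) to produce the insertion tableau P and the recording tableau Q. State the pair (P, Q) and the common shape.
P = [1, 3, 5] / [2, 4] / [6, 7] / [8];  Q = [1, 2, 4] / [3, 5] / [6, 8] / [7];  common shape = (3, 2, 2, 1)

Row-insert the values π_1, π_2, … into P one at a time, bumping the leftmost entry strictly greater than the inserted value down to the next row. The recording tableau Q records, in position (i, j), the step at which that cell was added to P.
  Insert 2 (step 1): P = [2];  Q = [1]
  Insert 6 (step 2): P = [2, 6];  Q = [1, 2]
  Insert 4 (step 3): P = [2, 4] / [6];  Q = [1, 2] / [3]
  Insert 8 (step 4): P = [2, 4, 8] / [6];  Q = [1, 2, 4] / [3]
  Insert 7 (step 5): P = [2, 4, 7] / [6, 8];  Q = [1, 2, 4] / [3, 5]
  Insert 5 (step 6): P = [2, 4, 5] / [6, 7] / [8];  Q = [1, 2, 4] / [3, 5] / [6]
  Insert 1 (step 7): P = [1, 4, 5] / [2, 7] / [6] / [8];  Q = [1, 2, 4] / [3, 5] / [6] / [7]
  Insert 3 (step 8): P = [1, 3, 5] / [2, 4] / [6, 7] / [8];  Q = [1, 2, 4] / [3, 5] / [6, 8] / [7]
Final shape: (3, 2, 2, 1).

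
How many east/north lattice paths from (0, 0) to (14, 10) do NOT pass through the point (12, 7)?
Number of paths = 1457376

Total paths from (0, 0) to (14, 10): C(24, 14) = 1961256. Paths through (12, 7): (paths (0, 0) → (12, 7)) × (paths (12, 7) → (14, 10)) = C(19, 12) · C(5, 2) = 50388 · 10 = 503880. Avoidance count = 1961256 − 503880 = 1457376.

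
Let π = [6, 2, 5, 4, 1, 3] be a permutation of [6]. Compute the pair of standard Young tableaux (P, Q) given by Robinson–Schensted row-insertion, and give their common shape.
P = [1, 3] / [2, 4] / [5] / [6];  Q = [1, 3] / [2, 6] / [4] / [5];  common shape = (2, 2, 1, 1)

Row-insert the values π_1, π_2, … into P one at a time, bumping the leftmost entry strictly greater than the inserted value down to the next row. The recording tableau Q records, in position (i, j), the step at which that cell was added to P.
  Insert 6 (step 1): P = [6];  Q = [1]
  Insert 2 (step 2): P = [2] / [6];  Q = [1] / [2]
  Insert 5 (step 3): P = [2, 5] / [6];  Q = [1, 3] / [2]
  Insert 4 (step 4): P = [2, 4] / [5] / [6];  Q = [1, 3] / [2] / [4]
  Insert 1 (step 5): P = [1, 4] / [2] / [5] / [6];  Q = [1, 3] / [2] / [4] / [5]
  Insert 3 (step 6): P = [1, 3] / [2, 4] / [5] / [6];  Q = [1, 3] / [2, 6] / [4] / [5]
Final shape: (2, 2, 1, 1).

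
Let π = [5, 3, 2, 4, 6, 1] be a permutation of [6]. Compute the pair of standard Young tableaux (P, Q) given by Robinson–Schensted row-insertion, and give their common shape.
P = [1, 4, 6] / [2] / [3] / [5];  Q = [1, 4, 5] / [2] / [3] / [6];  common shape = (3, 1, 1, 1)

Row-insert the values π_1, π_2, … into P one at a time, bumping the leftmost entry strictly greater than the inserted value down to the next row. The recording tableau Q records, in position (i, j), the step at which that cell was added to P.
  Insert 5 (step 1): P = [5];  Q = [1]
  Insert 3 (step 2): P = [3] / [5];  Q = [1] / [2]
  Insert 2 (step 3): P = [2] / [3] / [5];  Q = [1] / [2] / [3]
  Insert 4 (step 4): P = [2, 4] / [3] / [5];  Q = [1, 4] / [2] / [3]
  Insert 6 (step 5): P = [2, 4, 6] / [3] / [5];  Q = [1, 4, 5] / [2] / [3]
  Insert 1 (step 6): P = [1, 4, 6] / [2] / [3] / [5];  Q = [1, 4, 5] / [2] / [3] / [6]
Final shape: (3, 1, 1, 1).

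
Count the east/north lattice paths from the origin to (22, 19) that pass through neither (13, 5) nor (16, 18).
Number of paths = 222266842830

Inclusion–exclusion. Total paths: C(41, 22) = 244662670200. Through P₁: C(18, 13)·C(23, 9) = 7001683920. Through P₂: C(34, 16)·C(7, 6) = 15427730010. Since P₁ is strictly southwest of P₂, a monotone path through both must visit P₁ then P₂; paths through both = C(18, 13)·C(16, 3)·C(7, 6) = 33586560. Avoid both = 244662670200 − 7001683920 − 15427730010 + 33586560 = 222266842830.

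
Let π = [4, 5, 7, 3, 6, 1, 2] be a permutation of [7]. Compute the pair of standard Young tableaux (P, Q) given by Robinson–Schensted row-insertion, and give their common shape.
P = [1, 2, 6] / [3, 5] / [4, 7];  Q = [1, 2, 3] / [4, 5] / [6, 7];  common shape = (3, 2, 2)

Row-insert the values π_1, π_2, … into P one at a time, bumping the leftmost entry strictly greater than the inserted value down to the next row. The recording tableau Q records, in position (i, j), the step at which that cell was added to P.
  Insert 4 (step 1): P = [4];  Q = [1]
  Insert 5 (step 2): P = [4, 5];  Q = [1, 2]
  Insert 7 (step 3): P = [4, 5, 7];  Q = [1, 2, 3]
  Insert 3 (step 4): P = [3, 5, 7] / [4];  Q = [1, 2, 3] / [4]
  Insert 6 (step 5): P = [3, 5, 6] / [4, 7];  Q = [1, 2, 3] / [4, 5]
  Insert 1 (step 6): P = [1, 5, 6] / [3, 7] / [4];  Q = [1, 2, 3] / [4, 5] / [6]
  Insert 2 (step 7): P = [1, 2, 6] / [3, 5] / [4, 7];  Q = [1, 2, 3] / [4, 5] / [6, 7]
Final shape: (3, 2, 2).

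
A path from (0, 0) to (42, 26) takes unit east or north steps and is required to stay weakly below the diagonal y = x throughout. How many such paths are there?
Number of paths = 1730378572929279504

By the reflection principle (André's argument), the number of monotone paths to (42, 26) with n ≤ m that never go above y = x is C(68, 42) − C(68, 43) = 4376839919762295216 − 2646461346833015712 = 1730378572929279504.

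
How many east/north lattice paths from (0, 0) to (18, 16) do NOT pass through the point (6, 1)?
Number of paths = 2082274410

Total paths from (0, 0) to (18, 16): C(34, 18) = 2203961430. Paths through (6, 1): (paths (0, 0) → (6, 1)) × (paths (6, 1) → (18, 16)) = C(7, 6) · C(27, 12) = 7 · 17383860 = 121687020. Avoidance count = 2203961430 − 121687020 = 2082274410.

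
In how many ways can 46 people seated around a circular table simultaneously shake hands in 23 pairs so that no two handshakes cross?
C_23 = 343059613650

These noncrossing handshakes are counted by the Catalan number C_n = (1/(n + 1)) · C(2n, n). For n = 23: C_23 = (1/24) · C(46, 23) = 8233430727600/24 = 343059613650.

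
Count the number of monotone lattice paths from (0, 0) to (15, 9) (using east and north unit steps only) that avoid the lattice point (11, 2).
Number of paths = 1281764

Total paths from (0, 0) to (15, 9): C(24, 15) = 1307504. Paths through (11, 2): (paths (0, 0) → (11, 2)) × (paths (11, 2) → (15, 9)) = C(13, 11) · C(11, 4) = 78 · 330 = 25740. Avoidance count = 1307504 − 25740 = 1281764.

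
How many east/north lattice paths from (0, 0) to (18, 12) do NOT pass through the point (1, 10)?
Number of paths = 86491344

Total paths from (0, 0) to (18, 12): C(30, 18) = 86493225. Paths through (1, 10): (paths (0, 0) → (1, 10)) × (paths (1, 10) → (18, 12)) = C(11, 1) · C(19, 17) = 11 · 171 = 1881. Avoidance count = 86493225 − 1881 = 86491344.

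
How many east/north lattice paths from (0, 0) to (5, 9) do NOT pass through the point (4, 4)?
Number of paths = 1582

Total paths from (0, 0) to (5, 9): C(14, 5) = 2002. Paths through (4, 4): (paths (0, 0) → (4, 4)) × (paths (4, 4) → (5, 9)) = C(8, 4) · C(6, 1) = 70 · 6 = 420. Avoidance count = 2002 − 420 = 1582.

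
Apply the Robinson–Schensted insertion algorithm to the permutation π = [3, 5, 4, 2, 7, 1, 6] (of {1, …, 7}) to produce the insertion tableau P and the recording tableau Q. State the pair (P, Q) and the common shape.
P = [1, 4, 6] / [2, 7] / [3] / [5];  Q = [1, 2, 5] / [3, 7] / [4] / [6];  common shape = (3, 2, 1, 1)

Row-insert the values π_1, π_2, … into P one at a time, bumping the leftmost entry strictly greater than the inserted value down to the next row. The recording tableau Q records, in position (i, j), the step at which that cell was added to P.
  Insert 3 (step 1): P = [3];  Q = [1]
  Insert 5 (step 2): P = [3, 5];  Q = [1, 2]
  Insert 4 (step 3): P = [3, 4] / [5];  Q = [1, 2] / [3]
  Insert 2 (step 4): P = [2, 4] / [3] / [5];  Q = [1, 2] / [3] / [4]
  Insert 7 (step 5): P = [2, 4, 7] / [3] / [5];  Q = [1, 2, 5] / [3] / [4]
  Insert 1 (step 6): P = [1, 4, 7] / [2] / [3] / [5];  Q = [1, 2, 5] / [3] / [4] / [6]
  Insert 6 (step 7): P = [1, 4, 6] / [2, 7] / [3] / [5];  Q = [1, 2, 5] / [3, 7] / [4] / [6]
Final shape: (3, 2, 1, 1).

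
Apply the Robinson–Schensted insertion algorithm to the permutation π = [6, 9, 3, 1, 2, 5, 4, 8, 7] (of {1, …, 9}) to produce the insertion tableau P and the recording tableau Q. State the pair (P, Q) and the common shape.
P = [1, 2, 4, 7] / [3, 5, 8] / [6, 9];  Q = [1, 2, 6, 8] / [3, 5, 9] / [4, 7];  common shape = (4, 3, 2)

Row-insert the values π_1, π_2, … into P one at a time, bumping the leftmost entry strictly greater than the inserted value down to the next row. The recording tableau Q records, in position (i, j), the step at which that cell was added to P.
  Insert 6 (step 1): P = [6];  Q = [1]
  Insert 9 (step 2): P = [6, 9];  Q = [1, 2]
  Insert 3 (step 3): P = [3, 9] / [6];  Q = [1, 2] / [3]
  Insert 1 (step 4): P = [1, 9] / [3] / [6];  Q = [1, 2] / [3] / [4]
  Insert 2 (step 5): P = [1, 2] / [3, 9] / [6];  Q = [1, 2] / [3, 5] / [4]
  Insert 5 (step 6): P = [1, 2, 5] / [3, 9] / [6];  Q = [1, 2, 6] / [3, 5] / [4]
  Insert 4 (step 7): P = [1, 2, 4] / [3, 5] / [6, 9];  Q = [1, 2, 6] / [3, 5] / [4, 7]
  Insert 8 (step 8): P = [1, 2, 4, 8] / [3, 5] / [6, 9];  Q = [1, 2, 6, 8] / [3, 5] / [4, 7]
  Insert 7 (step 9): P = [1, 2, 4, 7] / [3, 5, 8] / [6, 9];  Q = [1, 2, 6, 8] / [3, 5, 9] / [4, 7]
Final shape: (4, 3, 2).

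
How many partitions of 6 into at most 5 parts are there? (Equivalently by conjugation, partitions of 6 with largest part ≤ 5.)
p(6, parts ≤ 5) = 10

Partitions of 6 with all parts ≤ 5: 5+1, 4+2, 4+1+1, 3+3, 3+2+1, 3+1+1+1, 2+2+2, 2+2+1+1, 2+1+1+1+1, 1+1+1+1+1+1. Count = 10.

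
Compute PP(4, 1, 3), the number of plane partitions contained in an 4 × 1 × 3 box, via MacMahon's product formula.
PP(4, 1, 3) = 35

Evaluate the triple product over i = 1..4, j = 1..1, k = 1..3. The factors are (2/1) · (3/2) · (4/3) · (3/2) · (4/3) · (5/4) · (4/3) · (5/4) · … (12 factors total). The numerators and denominators telescope so the product is an integer; carrying out the multiplication exactly gives PP(4, 1, 3) = 35.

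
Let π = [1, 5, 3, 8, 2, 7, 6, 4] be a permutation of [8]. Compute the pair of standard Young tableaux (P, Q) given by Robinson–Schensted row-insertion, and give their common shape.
P = [1, 2, 4] / [3, 6] / [5, 7] / [8];  Q = [1, 2, 4] / [3, 6] / [5, 7] / [8];  common shape = (3, 2, 2, 1)

Row-insert the values π_1, π_2, … into P one at a time, bumping the leftmost entry strictly greater than the inserted value down to the next row. The recording tableau Q records, in position (i, j), the step at which that cell was added to P.
  Insert 1 (step 1): P = [1];  Q = [1]
  Insert 5 (step 2): P = [1, 5];  Q = [1, 2]
  Insert 3 (step 3): P = [1, 3] / [5];  Q = [1, 2] / [3]
  Insert 8 (step 4): P = [1, 3, 8] / [5];  Q = [1, 2, 4] / [3]
  Insert 2 (step 5): P = [1, 2, 8] / [3] / [5];  Q = [1, 2, 4] / [3] / [5]
  Insert 7 (step 6): P = [1, 2, 7] / [3, 8] / [5];  Q = [1, 2, 4] / [3, 6] / [5]
  Insert 6 (step 7): P = [1, 2, 6] / [3, 7] / [5, 8];  Q = [1, 2, 4] / [3, 6] / [5, 7]
  Insert 4 (step 8): P = [1, 2, 4] / [3, 6] / [5, 7] / [8];  Q = [1, 2, 4] / [3, 6] / [5, 7] / [8]
Final shape: (3, 2, 2, 1).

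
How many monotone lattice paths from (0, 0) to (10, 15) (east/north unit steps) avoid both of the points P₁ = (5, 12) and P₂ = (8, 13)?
Number of paths = 1849804

Inclusion–exclusion. Total paths: C(25, 10) = 3268760. Through P₁: C(17, 5)·C(8, 5) = 346528. Through P₂: C(21, 8)·C(4, 2) = 1220940. Since P₁ is strictly southwest of P₂, a monotone path through both must visit P₁ then P₂; paths through both = C(17, 5)·C(4, 3)·C(4, 2) = 148512. Avoid both = 3268760 − 346528 − 1220940 + 148512 = 1849804.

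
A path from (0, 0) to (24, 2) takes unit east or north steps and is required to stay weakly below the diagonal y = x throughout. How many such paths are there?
Number of paths = 299

By the reflection principle (André's argument), the number of monotone paths to (24, 2) with n ≤ m that never go above y = x is C(26, 24) − C(26, 25) = 325 − 26 = 299.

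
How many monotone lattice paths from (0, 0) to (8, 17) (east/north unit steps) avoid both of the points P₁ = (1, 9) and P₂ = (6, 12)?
Number of paths = 639141

Inclusion–exclusion. Total paths: C(25, 8) = 1081575. Through P₁: C(10, 1)·C(15, 7) = 64350. Through P₂: C(18, 6)·C(7, 2) = 389844. Since P₁ is strictly southwest of P₂, a monotone path through both must visit P₁ then P₂; paths through both = C(10, 1)·C(8, 5)·C(7, 2) = 11760. Avoid both = 1081575 − 64350 − 389844 + 11760 = 639141.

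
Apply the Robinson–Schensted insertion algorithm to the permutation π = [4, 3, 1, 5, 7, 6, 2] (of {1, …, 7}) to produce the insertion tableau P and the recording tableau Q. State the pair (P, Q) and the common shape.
P = [1, 2, 6] / [3, 5] / [4, 7];  Q = [1, 4, 5] / [2, 6] / [3, 7];  common shape = (3, 2, 2)

Row-insert the values π_1, π_2, … into P one at a time, bumping the leftmost entry strictly greater than the inserted value down to the next row. The recording tableau Q records, in position (i, j), the step at which that cell was added to P.
  Insert 4 (step 1): P = [4];  Q = [1]
  Insert 3 (step 2): P = [3] / [4];  Q = [1] / [2]
  Insert 1 (step 3): P = [1] / [3] / [4];  Q = [1] / [2] / [3]
  Insert 5 (step 4): P = [1, 5] / [3] / [4];  Q = [1, 4] / [2] / [3]
  Insert 7 (step 5): P = [1, 5, 7] / [3] / [4];  Q = [1, 4, 5] / [2] / [3]
  Insert 6 (step 6): P = [1, 5, 6] / [3, 7] / [4];  Q = [1, 4, 5] / [2, 6] / [3]
  Insert 2 (step 7): P = [1, 2, 6] / [3, 5] / [4, 7];  Q = [1, 4, 5] / [2, 6] / [3, 7]
Final shape: (3, 2, 2).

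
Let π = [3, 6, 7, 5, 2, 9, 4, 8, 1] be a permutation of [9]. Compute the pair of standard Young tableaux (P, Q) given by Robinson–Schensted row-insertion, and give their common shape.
P = [1, 4, 7, 8] / [2, 5, 9] / [3] / [6];  Q = [1, 2, 3, 6] / [4, 7, 8] / [5] / [9];  common shape = (4, 3, 1, 1)

Row-insert the values π_1, π_2, … into P one at a time, bumping the leftmost entry strictly greater than the inserted value down to the next row. The recording tableau Q records, in position (i, j), the step at which that cell was added to P.
  Insert 3 (step 1): P = [3];  Q = [1]
  Insert 6 (step 2): P = [3, 6];  Q = [1, 2]
  Insert 7 (step 3): P = [3, 6, 7];  Q = [1, 2, 3]
  Insert 5 (step 4): P = [3, 5, 7] / [6];  Q = [1, 2, 3] / [4]
  Insert 2 (step 5): P = [2, 5, 7] / [3] / [6];  Q = [1, 2, 3] / [4] / [5]
  Insert 9 (step 6): P = [2, 5, 7, 9] / [3] / [6];  Q = [1, 2, 3, 6] / [4] / [5]
  Insert 4 (step 7): P = [2, 4, 7, 9] / [3, 5] / [6];  Q = [1, 2, 3, 6] / [4, 7] / [5]
  Insert 8 (step 8): P = [2, 4, 7, 8] / [3, 5, 9] / [6];  Q = [1, 2, 3, 6] / [4, 7, 8] / [5]
  Insert 1 (step 9): P = [1, 4, 7, 8] / [2, 5, 9] / [3] / [6];  Q = [1, 2, 3, 6] / [4, 7, 8] / [5] / [9]
Final shape: (4, 3, 1, 1).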